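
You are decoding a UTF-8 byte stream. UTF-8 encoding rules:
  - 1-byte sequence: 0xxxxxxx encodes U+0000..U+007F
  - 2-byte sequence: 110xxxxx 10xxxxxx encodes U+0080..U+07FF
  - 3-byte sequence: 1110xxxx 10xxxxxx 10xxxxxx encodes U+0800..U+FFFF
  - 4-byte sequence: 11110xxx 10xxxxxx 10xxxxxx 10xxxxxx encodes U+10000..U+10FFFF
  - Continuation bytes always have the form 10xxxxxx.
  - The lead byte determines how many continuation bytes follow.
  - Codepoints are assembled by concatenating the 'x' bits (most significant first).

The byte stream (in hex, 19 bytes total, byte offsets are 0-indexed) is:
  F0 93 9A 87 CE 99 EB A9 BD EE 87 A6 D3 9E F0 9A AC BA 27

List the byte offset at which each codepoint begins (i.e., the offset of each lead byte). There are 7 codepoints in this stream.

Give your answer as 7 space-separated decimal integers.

Byte[0]=F0: 4-byte lead, need 3 cont bytes. acc=0x0
Byte[1]=93: continuation. acc=(acc<<6)|0x13=0x13
Byte[2]=9A: continuation. acc=(acc<<6)|0x1A=0x4DA
Byte[3]=87: continuation. acc=(acc<<6)|0x07=0x13687
Completed: cp=U+13687 (starts at byte 0)
Byte[4]=CE: 2-byte lead, need 1 cont bytes. acc=0xE
Byte[5]=99: continuation. acc=(acc<<6)|0x19=0x399
Completed: cp=U+0399 (starts at byte 4)
Byte[6]=EB: 3-byte lead, need 2 cont bytes. acc=0xB
Byte[7]=A9: continuation. acc=(acc<<6)|0x29=0x2E9
Byte[8]=BD: continuation. acc=(acc<<6)|0x3D=0xBA7D
Completed: cp=U+BA7D (starts at byte 6)
Byte[9]=EE: 3-byte lead, need 2 cont bytes. acc=0xE
Byte[10]=87: continuation. acc=(acc<<6)|0x07=0x387
Byte[11]=A6: continuation. acc=(acc<<6)|0x26=0xE1E6
Completed: cp=U+E1E6 (starts at byte 9)
Byte[12]=D3: 2-byte lead, need 1 cont bytes. acc=0x13
Byte[13]=9E: continuation. acc=(acc<<6)|0x1E=0x4DE
Completed: cp=U+04DE (starts at byte 12)
Byte[14]=F0: 4-byte lead, need 3 cont bytes. acc=0x0
Byte[15]=9A: continuation. acc=(acc<<6)|0x1A=0x1A
Byte[16]=AC: continuation. acc=(acc<<6)|0x2C=0x6AC
Byte[17]=BA: continuation. acc=(acc<<6)|0x3A=0x1AB3A
Completed: cp=U+1AB3A (starts at byte 14)
Byte[18]=27: 1-byte ASCII. cp=U+0027

Answer: 0 4 6 9 12 14 18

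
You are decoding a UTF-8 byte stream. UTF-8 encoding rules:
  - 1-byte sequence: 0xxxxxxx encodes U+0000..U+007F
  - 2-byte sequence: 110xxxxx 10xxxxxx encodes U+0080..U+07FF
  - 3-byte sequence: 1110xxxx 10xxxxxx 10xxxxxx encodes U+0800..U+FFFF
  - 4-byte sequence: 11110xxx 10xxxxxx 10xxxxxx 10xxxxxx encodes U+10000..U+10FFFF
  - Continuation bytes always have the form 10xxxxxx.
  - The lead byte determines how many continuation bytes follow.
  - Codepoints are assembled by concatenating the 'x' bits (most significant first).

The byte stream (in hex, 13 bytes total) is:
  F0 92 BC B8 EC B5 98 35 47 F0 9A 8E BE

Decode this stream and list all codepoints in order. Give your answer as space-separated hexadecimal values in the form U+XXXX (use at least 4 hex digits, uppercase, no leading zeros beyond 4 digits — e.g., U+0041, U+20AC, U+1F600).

Answer: U+12F38 U+CD58 U+0035 U+0047 U+1A3BE

Derivation:
Byte[0]=F0: 4-byte lead, need 3 cont bytes. acc=0x0
Byte[1]=92: continuation. acc=(acc<<6)|0x12=0x12
Byte[2]=BC: continuation. acc=(acc<<6)|0x3C=0x4BC
Byte[3]=B8: continuation. acc=(acc<<6)|0x38=0x12F38
Completed: cp=U+12F38 (starts at byte 0)
Byte[4]=EC: 3-byte lead, need 2 cont bytes. acc=0xC
Byte[5]=B5: continuation. acc=(acc<<6)|0x35=0x335
Byte[6]=98: continuation. acc=(acc<<6)|0x18=0xCD58
Completed: cp=U+CD58 (starts at byte 4)
Byte[7]=35: 1-byte ASCII. cp=U+0035
Byte[8]=47: 1-byte ASCII. cp=U+0047
Byte[9]=F0: 4-byte lead, need 3 cont bytes. acc=0x0
Byte[10]=9A: continuation. acc=(acc<<6)|0x1A=0x1A
Byte[11]=8E: continuation. acc=(acc<<6)|0x0E=0x68E
Byte[12]=BE: continuation. acc=(acc<<6)|0x3E=0x1A3BE
Completed: cp=U+1A3BE (starts at byte 9)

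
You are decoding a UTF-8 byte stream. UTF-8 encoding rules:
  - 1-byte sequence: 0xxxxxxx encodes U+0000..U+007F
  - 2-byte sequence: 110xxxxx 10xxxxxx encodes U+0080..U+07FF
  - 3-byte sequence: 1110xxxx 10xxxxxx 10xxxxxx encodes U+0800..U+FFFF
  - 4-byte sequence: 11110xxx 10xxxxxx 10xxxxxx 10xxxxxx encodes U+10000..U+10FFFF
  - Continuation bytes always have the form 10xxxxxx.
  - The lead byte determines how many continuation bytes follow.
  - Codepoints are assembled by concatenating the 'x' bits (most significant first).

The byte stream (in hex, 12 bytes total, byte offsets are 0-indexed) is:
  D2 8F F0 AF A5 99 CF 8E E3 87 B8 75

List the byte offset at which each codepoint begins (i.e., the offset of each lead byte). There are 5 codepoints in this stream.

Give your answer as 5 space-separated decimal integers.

Answer: 0 2 6 8 11

Derivation:
Byte[0]=D2: 2-byte lead, need 1 cont bytes. acc=0x12
Byte[1]=8F: continuation. acc=(acc<<6)|0x0F=0x48F
Completed: cp=U+048F (starts at byte 0)
Byte[2]=F0: 4-byte lead, need 3 cont bytes. acc=0x0
Byte[3]=AF: continuation. acc=(acc<<6)|0x2F=0x2F
Byte[4]=A5: continuation. acc=(acc<<6)|0x25=0xBE5
Byte[5]=99: continuation. acc=(acc<<6)|0x19=0x2F959
Completed: cp=U+2F959 (starts at byte 2)
Byte[6]=CF: 2-byte lead, need 1 cont bytes. acc=0xF
Byte[7]=8E: continuation. acc=(acc<<6)|0x0E=0x3CE
Completed: cp=U+03CE (starts at byte 6)
Byte[8]=E3: 3-byte lead, need 2 cont bytes. acc=0x3
Byte[9]=87: continuation. acc=(acc<<6)|0x07=0xC7
Byte[10]=B8: continuation. acc=(acc<<6)|0x38=0x31F8
Completed: cp=U+31F8 (starts at byte 8)
Byte[11]=75: 1-byte ASCII. cp=U+0075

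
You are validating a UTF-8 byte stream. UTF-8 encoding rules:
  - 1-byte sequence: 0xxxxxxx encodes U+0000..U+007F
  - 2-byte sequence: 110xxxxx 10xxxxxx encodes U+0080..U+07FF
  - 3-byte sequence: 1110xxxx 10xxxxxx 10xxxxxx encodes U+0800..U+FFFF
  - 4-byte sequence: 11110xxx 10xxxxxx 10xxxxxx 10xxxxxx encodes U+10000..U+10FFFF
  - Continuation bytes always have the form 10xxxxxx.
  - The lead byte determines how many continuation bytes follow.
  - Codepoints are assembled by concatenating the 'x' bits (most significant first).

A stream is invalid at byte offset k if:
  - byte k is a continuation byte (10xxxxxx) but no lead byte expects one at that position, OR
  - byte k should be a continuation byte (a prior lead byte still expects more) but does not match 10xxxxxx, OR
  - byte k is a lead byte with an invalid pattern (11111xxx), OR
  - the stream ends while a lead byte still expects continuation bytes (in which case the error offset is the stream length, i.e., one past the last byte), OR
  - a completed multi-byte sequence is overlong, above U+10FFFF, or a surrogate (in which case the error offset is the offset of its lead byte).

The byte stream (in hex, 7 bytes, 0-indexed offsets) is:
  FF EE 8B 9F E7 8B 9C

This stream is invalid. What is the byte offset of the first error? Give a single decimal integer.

Answer: 0

Derivation:
Byte[0]=FF: INVALID lead byte (not 0xxx/110x/1110/11110)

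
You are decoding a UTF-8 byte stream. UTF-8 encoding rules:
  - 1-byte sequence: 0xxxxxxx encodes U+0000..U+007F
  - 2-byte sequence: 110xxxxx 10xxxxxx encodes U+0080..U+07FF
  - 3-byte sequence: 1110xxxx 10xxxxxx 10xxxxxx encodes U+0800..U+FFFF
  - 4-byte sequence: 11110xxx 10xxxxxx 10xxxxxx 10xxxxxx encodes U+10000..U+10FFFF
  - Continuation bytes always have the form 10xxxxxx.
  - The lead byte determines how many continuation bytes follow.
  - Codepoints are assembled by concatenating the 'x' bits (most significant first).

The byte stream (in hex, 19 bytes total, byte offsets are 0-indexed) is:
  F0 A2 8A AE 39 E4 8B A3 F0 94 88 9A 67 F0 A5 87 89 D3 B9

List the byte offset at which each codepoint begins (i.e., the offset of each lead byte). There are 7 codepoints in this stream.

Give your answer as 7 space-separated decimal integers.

Byte[0]=F0: 4-byte lead, need 3 cont bytes. acc=0x0
Byte[1]=A2: continuation. acc=(acc<<6)|0x22=0x22
Byte[2]=8A: continuation. acc=(acc<<6)|0x0A=0x88A
Byte[3]=AE: continuation. acc=(acc<<6)|0x2E=0x222AE
Completed: cp=U+222AE (starts at byte 0)
Byte[4]=39: 1-byte ASCII. cp=U+0039
Byte[5]=E4: 3-byte lead, need 2 cont bytes. acc=0x4
Byte[6]=8B: continuation. acc=(acc<<6)|0x0B=0x10B
Byte[7]=A3: continuation. acc=(acc<<6)|0x23=0x42E3
Completed: cp=U+42E3 (starts at byte 5)
Byte[8]=F0: 4-byte lead, need 3 cont bytes. acc=0x0
Byte[9]=94: continuation. acc=(acc<<6)|0x14=0x14
Byte[10]=88: continuation. acc=(acc<<6)|0x08=0x508
Byte[11]=9A: continuation. acc=(acc<<6)|0x1A=0x1421A
Completed: cp=U+1421A (starts at byte 8)
Byte[12]=67: 1-byte ASCII. cp=U+0067
Byte[13]=F0: 4-byte lead, need 3 cont bytes. acc=0x0
Byte[14]=A5: continuation. acc=(acc<<6)|0x25=0x25
Byte[15]=87: continuation. acc=(acc<<6)|0x07=0x947
Byte[16]=89: continuation. acc=(acc<<6)|0x09=0x251C9
Completed: cp=U+251C9 (starts at byte 13)
Byte[17]=D3: 2-byte lead, need 1 cont bytes. acc=0x13
Byte[18]=B9: continuation. acc=(acc<<6)|0x39=0x4F9
Completed: cp=U+04F9 (starts at byte 17)

Answer: 0 4 5 8 12 13 17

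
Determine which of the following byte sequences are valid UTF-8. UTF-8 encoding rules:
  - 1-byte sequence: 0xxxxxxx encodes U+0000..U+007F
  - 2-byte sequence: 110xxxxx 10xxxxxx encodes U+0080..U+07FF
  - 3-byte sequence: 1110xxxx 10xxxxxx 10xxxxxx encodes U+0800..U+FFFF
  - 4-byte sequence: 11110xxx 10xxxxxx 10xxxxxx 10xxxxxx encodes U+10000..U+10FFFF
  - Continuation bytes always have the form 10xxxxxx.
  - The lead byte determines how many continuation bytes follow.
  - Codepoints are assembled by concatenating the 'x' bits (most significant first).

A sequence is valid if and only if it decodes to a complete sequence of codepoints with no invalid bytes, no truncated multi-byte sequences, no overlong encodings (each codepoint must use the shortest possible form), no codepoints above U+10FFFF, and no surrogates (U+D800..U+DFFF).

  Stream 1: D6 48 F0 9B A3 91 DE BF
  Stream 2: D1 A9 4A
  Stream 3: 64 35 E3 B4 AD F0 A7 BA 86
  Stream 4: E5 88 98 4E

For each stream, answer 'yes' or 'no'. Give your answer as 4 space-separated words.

Answer: no yes yes yes

Derivation:
Stream 1: error at byte offset 1. INVALID
Stream 2: decodes cleanly. VALID
Stream 3: decodes cleanly. VALID
Stream 4: decodes cleanly. VALID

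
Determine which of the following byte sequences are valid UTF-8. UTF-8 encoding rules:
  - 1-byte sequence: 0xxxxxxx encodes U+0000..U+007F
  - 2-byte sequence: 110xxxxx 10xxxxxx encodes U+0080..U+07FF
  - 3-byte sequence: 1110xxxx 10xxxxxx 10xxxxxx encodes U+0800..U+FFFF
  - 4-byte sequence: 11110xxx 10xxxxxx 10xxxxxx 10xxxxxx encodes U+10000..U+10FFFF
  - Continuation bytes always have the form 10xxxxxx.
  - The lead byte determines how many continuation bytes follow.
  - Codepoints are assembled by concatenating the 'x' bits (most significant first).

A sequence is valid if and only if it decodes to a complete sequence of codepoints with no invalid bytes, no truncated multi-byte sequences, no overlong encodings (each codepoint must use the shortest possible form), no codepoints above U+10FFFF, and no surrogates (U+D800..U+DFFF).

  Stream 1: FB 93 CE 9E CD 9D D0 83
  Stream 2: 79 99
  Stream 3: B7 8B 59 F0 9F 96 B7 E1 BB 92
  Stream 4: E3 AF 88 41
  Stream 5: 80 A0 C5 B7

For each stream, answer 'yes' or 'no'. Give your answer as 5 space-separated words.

Answer: no no no yes no

Derivation:
Stream 1: error at byte offset 0. INVALID
Stream 2: error at byte offset 1. INVALID
Stream 3: error at byte offset 0. INVALID
Stream 4: decodes cleanly. VALID
Stream 5: error at byte offset 0. INVALID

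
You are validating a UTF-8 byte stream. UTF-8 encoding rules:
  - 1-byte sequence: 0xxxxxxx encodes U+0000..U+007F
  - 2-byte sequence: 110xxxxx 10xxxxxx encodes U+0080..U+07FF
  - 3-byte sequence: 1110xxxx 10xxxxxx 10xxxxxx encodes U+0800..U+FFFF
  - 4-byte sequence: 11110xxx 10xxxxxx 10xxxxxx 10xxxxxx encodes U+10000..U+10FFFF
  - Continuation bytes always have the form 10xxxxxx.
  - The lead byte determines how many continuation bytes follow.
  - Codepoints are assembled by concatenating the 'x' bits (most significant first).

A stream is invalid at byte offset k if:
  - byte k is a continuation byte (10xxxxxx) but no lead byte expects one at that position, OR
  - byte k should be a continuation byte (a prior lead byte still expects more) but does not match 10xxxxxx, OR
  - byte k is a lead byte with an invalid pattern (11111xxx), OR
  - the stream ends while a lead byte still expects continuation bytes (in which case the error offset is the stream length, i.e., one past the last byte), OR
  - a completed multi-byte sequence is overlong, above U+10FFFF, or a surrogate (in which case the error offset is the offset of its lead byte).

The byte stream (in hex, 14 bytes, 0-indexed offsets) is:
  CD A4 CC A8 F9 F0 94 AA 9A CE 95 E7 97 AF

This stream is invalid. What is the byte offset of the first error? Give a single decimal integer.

Byte[0]=CD: 2-byte lead, need 1 cont bytes. acc=0xD
Byte[1]=A4: continuation. acc=(acc<<6)|0x24=0x364
Completed: cp=U+0364 (starts at byte 0)
Byte[2]=CC: 2-byte lead, need 1 cont bytes. acc=0xC
Byte[3]=A8: continuation. acc=(acc<<6)|0x28=0x328
Completed: cp=U+0328 (starts at byte 2)
Byte[4]=F9: INVALID lead byte (not 0xxx/110x/1110/11110)

Answer: 4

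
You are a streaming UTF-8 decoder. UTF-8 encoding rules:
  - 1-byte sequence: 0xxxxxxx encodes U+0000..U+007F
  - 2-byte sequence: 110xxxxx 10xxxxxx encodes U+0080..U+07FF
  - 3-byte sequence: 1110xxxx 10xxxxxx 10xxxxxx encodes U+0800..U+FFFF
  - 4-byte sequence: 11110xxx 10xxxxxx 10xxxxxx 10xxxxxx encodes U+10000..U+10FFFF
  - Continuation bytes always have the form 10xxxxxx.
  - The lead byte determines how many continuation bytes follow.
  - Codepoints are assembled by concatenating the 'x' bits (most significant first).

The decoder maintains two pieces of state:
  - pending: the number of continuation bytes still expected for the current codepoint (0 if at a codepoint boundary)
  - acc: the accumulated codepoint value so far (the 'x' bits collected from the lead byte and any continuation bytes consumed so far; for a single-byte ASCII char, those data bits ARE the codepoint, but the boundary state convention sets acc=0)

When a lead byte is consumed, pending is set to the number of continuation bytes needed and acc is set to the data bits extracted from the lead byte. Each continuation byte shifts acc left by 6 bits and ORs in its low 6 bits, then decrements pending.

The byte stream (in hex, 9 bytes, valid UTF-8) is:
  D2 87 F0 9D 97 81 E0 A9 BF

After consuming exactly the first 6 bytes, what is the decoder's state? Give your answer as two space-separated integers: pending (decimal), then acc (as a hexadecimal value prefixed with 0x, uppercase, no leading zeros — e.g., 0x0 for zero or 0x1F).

Answer: 0 0x1D5C1

Derivation:
Byte[0]=D2: 2-byte lead. pending=1, acc=0x12
Byte[1]=87: continuation. acc=(acc<<6)|0x07=0x487, pending=0
Byte[2]=F0: 4-byte lead. pending=3, acc=0x0
Byte[3]=9D: continuation. acc=(acc<<6)|0x1D=0x1D, pending=2
Byte[4]=97: continuation. acc=(acc<<6)|0x17=0x757, pending=1
Byte[5]=81: continuation. acc=(acc<<6)|0x01=0x1D5C1, pending=0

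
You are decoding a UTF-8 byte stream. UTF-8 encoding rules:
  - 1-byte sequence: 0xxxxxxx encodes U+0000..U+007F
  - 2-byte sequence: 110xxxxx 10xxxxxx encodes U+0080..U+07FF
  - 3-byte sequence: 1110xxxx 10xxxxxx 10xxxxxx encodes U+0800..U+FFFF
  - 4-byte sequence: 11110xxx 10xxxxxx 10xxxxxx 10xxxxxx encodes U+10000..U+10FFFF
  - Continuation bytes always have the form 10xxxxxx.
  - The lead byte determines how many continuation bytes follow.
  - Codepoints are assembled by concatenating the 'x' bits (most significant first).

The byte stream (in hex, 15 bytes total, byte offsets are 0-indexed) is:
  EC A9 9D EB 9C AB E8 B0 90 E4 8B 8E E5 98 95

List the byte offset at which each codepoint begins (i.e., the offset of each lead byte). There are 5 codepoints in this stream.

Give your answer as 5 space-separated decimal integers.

Answer: 0 3 6 9 12

Derivation:
Byte[0]=EC: 3-byte lead, need 2 cont bytes. acc=0xC
Byte[1]=A9: continuation. acc=(acc<<6)|0x29=0x329
Byte[2]=9D: continuation. acc=(acc<<6)|0x1D=0xCA5D
Completed: cp=U+CA5D (starts at byte 0)
Byte[3]=EB: 3-byte lead, need 2 cont bytes. acc=0xB
Byte[4]=9C: continuation. acc=(acc<<6)|0x1C=0x2DC
Byte[5]=AB: continuation. acc=(acc<<6)|0x2B=0xB72B
Completed: cp=U+B72B (starts at byte 3)
Byte[6]=E8: 3-byte lead, need 2 cont bytes. acc=0x8
Byte[7]=B0: continuation. acc=(acc<<6)|0x30=0x230
Byte[8]=90: continuation. acc=(acc<<6)|0x10=0x8C10
Completed: cp=U+8C10 (starts at byte 6)
Byte[9]=E4: 3-byte lead, need 2 cont bytes. acc=0x4
Byte[10]=8B: continuation. acc=(acc<<6)|0x0B=0x10B
Byte[11]=8E: continuation. acc=(acc<<6)|0x0E=0x42CE
Completed: cp=U+42CE (starts at byte 9)
Byte[12]=E5: 3-byte lead, need 2 cont bytes. acc=0x5
Byte[13]=98: continuation. acc=(acc<<6)|0x18=0x158
Byte[14]=95: continuation. acc=(acc<<6)|0x15=0x5615
Completed: cp=U+5615 (starts at byte 12)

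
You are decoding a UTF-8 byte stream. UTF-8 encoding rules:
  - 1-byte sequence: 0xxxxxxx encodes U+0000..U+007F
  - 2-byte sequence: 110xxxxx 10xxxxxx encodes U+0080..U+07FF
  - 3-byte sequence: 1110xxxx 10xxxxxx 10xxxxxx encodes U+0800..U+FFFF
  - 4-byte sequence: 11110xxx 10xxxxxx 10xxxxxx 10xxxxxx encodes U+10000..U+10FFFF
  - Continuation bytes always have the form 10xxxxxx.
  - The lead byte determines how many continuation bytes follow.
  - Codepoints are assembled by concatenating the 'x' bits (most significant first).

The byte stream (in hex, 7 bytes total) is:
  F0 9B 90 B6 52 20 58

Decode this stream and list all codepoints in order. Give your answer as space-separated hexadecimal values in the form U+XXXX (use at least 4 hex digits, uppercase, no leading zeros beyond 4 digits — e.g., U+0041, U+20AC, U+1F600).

Answer: U+1B436 U+0052 U+0020 U+0058

Derivation:
Byte[0]=F0: 4-byte lead, need 3 cont bytes. acc=0x0
Byte[1]=9B: continuation. acc=(acc<<6)|0x1B=0x1B
Byte[2]=90: continuation. acc=(acc<<6)|0x10=0x6D0
Byte[3]=B6: continuation. acc=(acc<<6)|0x36=0x1B436
Completed: cp=U+1B436 (starts at byte 0)
Byte[4]=52: 1-byte ASCII. cp=U+0052
Byte[5]=20: 1-byte ASCII. cp=U+0020
Byte[6]=58: 1-byte ASCII. cp=U+0058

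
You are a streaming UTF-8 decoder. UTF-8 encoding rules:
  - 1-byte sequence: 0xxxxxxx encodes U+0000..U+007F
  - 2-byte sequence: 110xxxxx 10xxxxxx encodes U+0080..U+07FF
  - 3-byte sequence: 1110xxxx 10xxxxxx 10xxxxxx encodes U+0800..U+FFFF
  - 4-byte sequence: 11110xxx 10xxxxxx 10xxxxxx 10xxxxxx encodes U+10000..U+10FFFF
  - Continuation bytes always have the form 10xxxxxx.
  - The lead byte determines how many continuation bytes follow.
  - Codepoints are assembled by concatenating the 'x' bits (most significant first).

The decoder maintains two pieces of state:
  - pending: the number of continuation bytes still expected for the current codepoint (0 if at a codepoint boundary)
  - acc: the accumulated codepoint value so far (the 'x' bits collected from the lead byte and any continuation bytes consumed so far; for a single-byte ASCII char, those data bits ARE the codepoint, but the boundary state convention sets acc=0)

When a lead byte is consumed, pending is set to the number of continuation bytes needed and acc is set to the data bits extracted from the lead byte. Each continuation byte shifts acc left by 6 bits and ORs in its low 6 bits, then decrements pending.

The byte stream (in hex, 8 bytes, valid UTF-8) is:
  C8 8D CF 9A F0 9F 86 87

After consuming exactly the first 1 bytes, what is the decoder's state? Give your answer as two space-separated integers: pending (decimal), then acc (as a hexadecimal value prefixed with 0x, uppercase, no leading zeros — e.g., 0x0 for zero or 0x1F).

Answer: 1 0x8

Derivation:
Byte[0]=C8: 2-byte lead. pending=1, acc=0x8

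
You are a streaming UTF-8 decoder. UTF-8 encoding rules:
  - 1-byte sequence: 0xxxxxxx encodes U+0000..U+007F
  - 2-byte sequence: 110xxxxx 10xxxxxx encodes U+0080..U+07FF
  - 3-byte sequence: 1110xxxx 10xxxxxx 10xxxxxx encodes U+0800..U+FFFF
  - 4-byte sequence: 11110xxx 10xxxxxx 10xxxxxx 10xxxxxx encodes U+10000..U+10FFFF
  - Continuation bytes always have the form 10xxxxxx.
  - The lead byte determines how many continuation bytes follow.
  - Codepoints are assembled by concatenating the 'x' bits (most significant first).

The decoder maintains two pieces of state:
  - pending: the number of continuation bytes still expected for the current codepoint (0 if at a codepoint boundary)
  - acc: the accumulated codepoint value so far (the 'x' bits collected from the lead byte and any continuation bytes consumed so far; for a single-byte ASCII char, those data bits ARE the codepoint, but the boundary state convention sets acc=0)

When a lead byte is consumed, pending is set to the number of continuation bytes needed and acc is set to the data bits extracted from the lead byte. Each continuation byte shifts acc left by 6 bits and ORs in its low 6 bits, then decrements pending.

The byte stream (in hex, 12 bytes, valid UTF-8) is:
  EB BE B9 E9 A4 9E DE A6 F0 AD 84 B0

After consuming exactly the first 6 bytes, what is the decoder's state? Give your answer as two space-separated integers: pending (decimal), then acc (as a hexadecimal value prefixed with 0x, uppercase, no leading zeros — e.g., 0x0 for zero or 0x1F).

Byte[0]=EB: 3-byte lead. pending=2, acc=0xB
Byte[1]=BE: continuation. acc=(acc<<6)|0x3E=0x2FE, pending=1
Byte[2]=B9: continuation. acc=(acc<<6)|0x39=0xBFB9, pending=0
Byte[3]=E9: 3-byte lead. pending=2, acc=0x9
Byte[4]=A4: continuation. acc=(acc<<6)|0x24=0x264, pending=1
Byte[5]=9E: continuation. acc=(acc<<6)|0x1E=0x991E, pending=0

Answer: 0 0x991E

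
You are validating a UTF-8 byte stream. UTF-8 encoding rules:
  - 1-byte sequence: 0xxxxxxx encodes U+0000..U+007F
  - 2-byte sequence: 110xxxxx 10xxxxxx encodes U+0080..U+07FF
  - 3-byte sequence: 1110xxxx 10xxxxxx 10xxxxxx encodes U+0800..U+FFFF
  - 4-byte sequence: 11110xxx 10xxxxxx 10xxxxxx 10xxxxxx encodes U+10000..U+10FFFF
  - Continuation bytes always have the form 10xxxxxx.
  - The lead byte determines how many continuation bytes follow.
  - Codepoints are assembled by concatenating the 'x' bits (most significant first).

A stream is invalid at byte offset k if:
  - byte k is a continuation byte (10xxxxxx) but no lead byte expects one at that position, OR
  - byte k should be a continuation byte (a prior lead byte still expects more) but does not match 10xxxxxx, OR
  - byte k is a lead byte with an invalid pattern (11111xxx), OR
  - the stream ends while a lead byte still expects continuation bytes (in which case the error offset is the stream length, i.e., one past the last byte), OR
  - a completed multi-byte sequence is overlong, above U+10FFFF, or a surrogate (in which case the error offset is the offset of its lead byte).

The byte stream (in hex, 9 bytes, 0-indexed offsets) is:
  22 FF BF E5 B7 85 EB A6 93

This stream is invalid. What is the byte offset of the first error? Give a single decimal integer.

Byte[0]=22: 1-byte ASCII. cp=U+0022
Byte[1]=FF: INVALID lead byte (not 0xxx/110x/1110/11110)

Answer: 1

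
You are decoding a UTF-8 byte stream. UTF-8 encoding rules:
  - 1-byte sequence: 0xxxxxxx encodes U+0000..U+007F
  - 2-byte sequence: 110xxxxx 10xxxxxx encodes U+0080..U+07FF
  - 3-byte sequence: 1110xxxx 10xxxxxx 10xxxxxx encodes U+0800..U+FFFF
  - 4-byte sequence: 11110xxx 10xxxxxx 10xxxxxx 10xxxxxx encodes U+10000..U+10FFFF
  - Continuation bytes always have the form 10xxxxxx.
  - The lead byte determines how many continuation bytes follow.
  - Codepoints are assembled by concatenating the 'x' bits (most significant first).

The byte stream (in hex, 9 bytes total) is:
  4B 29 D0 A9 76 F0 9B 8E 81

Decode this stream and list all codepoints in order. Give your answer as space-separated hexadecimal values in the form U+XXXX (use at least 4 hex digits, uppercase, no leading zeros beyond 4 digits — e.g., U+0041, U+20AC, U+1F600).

Byte[0]=4B: 1-byte ASCII. cp=U+004B
Byte[1]=29: 1-byte ASCII. cp=U+0029
Byte[2]=D0: 2-byte lead, need 1 cont bytes. acc=0x10
Byte[3]=A9: continuation. acc=(acc<<6)|0x29=0x429
Completed: cp=U+0429 (starts at byte 2)
Byte[4]=76: 1-byte ASCII. cp=U+0076
Byte[5]=F0: 4-byte lead, need 3 cont bytes. acc=0x0
Byte[6]=9B: continuation. acc=(acc<<6)|0x1B=0x1B
Byte[7]=8E: continuation. acc=(acc<<6)|0x0E=0x6CE
Byte[8]=81: continuation. acc=(acc<<6)|0x01=0x1B381
Completed: cp=U+1B381 (starts at byte 5)

Answer: U+004B U+0029 U+0429 U+0076 U+1B381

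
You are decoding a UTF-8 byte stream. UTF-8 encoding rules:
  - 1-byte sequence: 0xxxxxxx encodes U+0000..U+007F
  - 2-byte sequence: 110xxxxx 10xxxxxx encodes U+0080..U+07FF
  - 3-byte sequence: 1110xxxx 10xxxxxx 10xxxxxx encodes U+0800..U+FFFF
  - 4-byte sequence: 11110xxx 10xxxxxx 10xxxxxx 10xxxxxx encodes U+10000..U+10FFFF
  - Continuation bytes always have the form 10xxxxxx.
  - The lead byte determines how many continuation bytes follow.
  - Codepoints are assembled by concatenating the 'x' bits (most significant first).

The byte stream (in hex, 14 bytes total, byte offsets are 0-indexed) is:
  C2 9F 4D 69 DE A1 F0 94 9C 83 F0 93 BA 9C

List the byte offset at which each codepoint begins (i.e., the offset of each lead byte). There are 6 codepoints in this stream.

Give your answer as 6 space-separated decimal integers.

Answer: 0 2 3 4 6 10

Derivation:
Byte[0]=C2: 2-byte lead, need 1 cont bytes. acc=0x2
Byte[1]=9F: continuation. acc=(acc<<6)|0x1F=0x9F
Completed: cp=U+009F (starts at byte 0)
Byte[2]=4D: 1-byte ASCII. cp=U+004D
Byte[3]=69: 1-byte ASCII. cp=U+0069
Byte[4]=DE: 2-byte lead, need 1 cont bytes. acc=0x1E
Byte[5]=A1: continuation. acc=(acc<<6)|0x21=0x7A1
Completed: cp=U+07A1 (starts at byte 4)
Byte[6]=F0: 4-byte lead, need 3 cont bytes. acc=0x0
Byte[7]=94: continuation. acc=(acc<<6)|0x14=0x14
Byte[8]=9C: continuation. acc=(acc<<6)|0x1C=0x51C
Byte[9]=83: continuation. acc=(acc<<6)|0x03=0x14703
Completed: cp=U+14703 (starts at byte 6)
Byte[10]=F0: 4-byte lead, need 3 cont bytes. acc=0x0
Byte[11]=93: continuation. acc=(acc<<6)|0x13=0x13
Byte[12]=BA: continuation. acc=(acc<<6)|0x3A=0x4FA
Byte[13]=9C: continuation. acc=(acc<<6)|0x1C=0x13E9C
Completed: cp=U+13E9C (starts at byte 10)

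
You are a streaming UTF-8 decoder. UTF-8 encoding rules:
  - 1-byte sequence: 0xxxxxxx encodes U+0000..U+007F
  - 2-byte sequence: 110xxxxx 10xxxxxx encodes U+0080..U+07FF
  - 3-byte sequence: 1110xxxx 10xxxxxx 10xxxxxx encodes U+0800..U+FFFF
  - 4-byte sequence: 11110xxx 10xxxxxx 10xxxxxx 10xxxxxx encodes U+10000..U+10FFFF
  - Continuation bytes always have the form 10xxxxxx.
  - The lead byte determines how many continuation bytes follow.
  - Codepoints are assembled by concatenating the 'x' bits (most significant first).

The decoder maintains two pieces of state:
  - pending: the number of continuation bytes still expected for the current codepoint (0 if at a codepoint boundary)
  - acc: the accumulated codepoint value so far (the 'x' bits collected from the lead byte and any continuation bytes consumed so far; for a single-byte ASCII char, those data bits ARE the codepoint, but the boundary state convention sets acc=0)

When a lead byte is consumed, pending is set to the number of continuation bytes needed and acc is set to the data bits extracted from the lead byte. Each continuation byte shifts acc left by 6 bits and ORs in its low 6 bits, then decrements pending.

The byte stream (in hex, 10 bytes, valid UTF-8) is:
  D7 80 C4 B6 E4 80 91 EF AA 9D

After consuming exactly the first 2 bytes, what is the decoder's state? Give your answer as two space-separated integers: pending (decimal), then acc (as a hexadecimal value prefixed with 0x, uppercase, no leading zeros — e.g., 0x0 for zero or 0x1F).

Answer: 0 0x5C0

Derivation:
Byte[0]=D7: 2-byte lead. pending=1, acc=0x17
Byte[1]=80: continuation. acc=(acc<<6)|0x00=0x5C0, pending=0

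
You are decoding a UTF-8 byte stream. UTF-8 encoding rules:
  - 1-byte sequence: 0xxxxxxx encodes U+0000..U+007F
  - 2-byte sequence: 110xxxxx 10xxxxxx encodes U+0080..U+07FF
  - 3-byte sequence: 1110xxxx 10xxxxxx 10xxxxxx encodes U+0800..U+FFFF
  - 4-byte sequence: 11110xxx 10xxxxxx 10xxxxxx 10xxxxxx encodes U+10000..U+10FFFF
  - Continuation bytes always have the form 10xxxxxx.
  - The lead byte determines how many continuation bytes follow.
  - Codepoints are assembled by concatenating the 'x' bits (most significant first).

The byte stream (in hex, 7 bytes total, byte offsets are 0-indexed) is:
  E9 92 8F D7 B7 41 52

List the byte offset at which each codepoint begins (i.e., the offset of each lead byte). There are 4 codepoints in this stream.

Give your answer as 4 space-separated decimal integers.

Byte[0]=E9: 3-byte lead, need 2 cont bytes. acc=0x9
Byte[1]=92: continuation. acc=(acc<<6)|0x12=0x252
Byte[2]=8F: continuation. acc=(acc<<6)|0x0F=0x948F
Completed: cp=U+948F (starts at byte 0)
Byte[3]=D7: 2-byte lead, need 1 cont bytes. acc=0x17
Byte[4]=B7: continuation. acc=(acc<<6)|0x37=0x5F7
Completed: cp=U+05F7 (starts at byte 3)
Byte[5]=41: 1-byte ASCII. cp=U+0041
Byte[6]=52: 1-byte ASCII. cp=U+0052

Answer: 0 3 5 6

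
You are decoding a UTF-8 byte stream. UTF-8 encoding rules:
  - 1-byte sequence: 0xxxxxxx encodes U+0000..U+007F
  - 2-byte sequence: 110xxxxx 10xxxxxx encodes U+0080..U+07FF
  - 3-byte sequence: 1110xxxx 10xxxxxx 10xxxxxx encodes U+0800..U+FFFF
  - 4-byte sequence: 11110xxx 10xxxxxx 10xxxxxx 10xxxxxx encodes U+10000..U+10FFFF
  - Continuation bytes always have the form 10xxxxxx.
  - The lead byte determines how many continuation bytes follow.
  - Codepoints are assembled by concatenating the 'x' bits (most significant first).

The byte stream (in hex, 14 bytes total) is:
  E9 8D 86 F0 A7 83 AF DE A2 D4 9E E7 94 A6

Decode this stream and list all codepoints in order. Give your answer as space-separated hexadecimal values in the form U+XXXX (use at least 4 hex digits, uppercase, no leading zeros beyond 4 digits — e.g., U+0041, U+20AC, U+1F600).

Answer: U+9346 U+270EF U+07A2 U+051E U+7526

Derivation:
Byte[0]=E9: 3-byte lead, need 2 cont bytes. acc=0x9
Byte[1]=8D: continuation. acc=(acc<<6)|0x0D=0x24D
Byte[2]=86: continuation. acc=(acc<<6)|0x06=0x9346
Completed: cp=U+9346 (starts at byte 0)
Byte[3]=F0: 4-byte lead, need 3 cont bytes. acc=0x0
Byte[4]=A7: continuation. acc=(acc<<6)|0x27=0x27
Byte[5]=83: continuation. acc=(acc<<6)|0x03=0x9C3
Byte[6]=AF: continuation. acc=(acc<<6)|0x2F=0x270EF
Completed: cp=U+270EF (starts at byte 3)
Byte[7]=DE: 2-byte lead, need 1 cont bytes. acc=0x1E
Byte[8]=A2: continuation. acc=(acc<<6)|0x22=0x7A2
Completed: cp=U+07A2 (starts at byte 7)
Byte[9]=D4: 2-byte lead, need 1 cont bytes. acc=0x14
Byte[10]=9E: continuation. acc=(acc<<6)|0x1E=0x51E
Completed: cp=U+051E (starts at byte 9)
Byte[11]=E7: 3-byte lead, need 2 cont bytes. acc=0x7
Byte[12]=94: continuation. acc=(acc<<6)|0x14=0x1D4
Byte[13]=A6: continuation. acc=(acc<<6)|0x26=0x7526
Completed: cp=U+7526 (starts at byte 11)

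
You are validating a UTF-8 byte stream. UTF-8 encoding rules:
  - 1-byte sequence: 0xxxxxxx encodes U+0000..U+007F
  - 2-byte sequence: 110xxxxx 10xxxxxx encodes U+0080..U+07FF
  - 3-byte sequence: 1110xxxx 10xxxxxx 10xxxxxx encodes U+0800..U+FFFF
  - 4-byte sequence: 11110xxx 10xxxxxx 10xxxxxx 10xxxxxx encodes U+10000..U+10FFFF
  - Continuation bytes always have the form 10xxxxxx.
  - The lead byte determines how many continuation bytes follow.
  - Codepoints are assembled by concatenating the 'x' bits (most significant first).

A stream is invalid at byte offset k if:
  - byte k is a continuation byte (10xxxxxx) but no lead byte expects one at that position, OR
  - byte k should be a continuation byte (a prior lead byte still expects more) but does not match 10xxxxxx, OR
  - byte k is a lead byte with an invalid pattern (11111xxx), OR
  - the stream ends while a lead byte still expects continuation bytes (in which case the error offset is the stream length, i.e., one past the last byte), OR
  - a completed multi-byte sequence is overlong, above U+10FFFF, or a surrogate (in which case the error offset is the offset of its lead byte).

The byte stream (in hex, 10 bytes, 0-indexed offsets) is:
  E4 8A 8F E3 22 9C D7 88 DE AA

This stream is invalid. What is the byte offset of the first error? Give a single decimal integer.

Answer: 4

Derivation:
Byte[0]=E4: 3-byte lead, need 2 cont bytes. acc=0x4
Byte[1]=8A: continuation. acc=(acc<<6)|0x0A=0x10A
Byte[2]=8F: continuation. acc=(acc<<6)|0x0F=0x428F
Completed: cp=U+428F (starts at byte 0)
Byte[3]=E3: 3-byte lead, need 2 cont bytes. acc=0x3
Byte[4]=22: expected 10xxxxxx continuation. INVALID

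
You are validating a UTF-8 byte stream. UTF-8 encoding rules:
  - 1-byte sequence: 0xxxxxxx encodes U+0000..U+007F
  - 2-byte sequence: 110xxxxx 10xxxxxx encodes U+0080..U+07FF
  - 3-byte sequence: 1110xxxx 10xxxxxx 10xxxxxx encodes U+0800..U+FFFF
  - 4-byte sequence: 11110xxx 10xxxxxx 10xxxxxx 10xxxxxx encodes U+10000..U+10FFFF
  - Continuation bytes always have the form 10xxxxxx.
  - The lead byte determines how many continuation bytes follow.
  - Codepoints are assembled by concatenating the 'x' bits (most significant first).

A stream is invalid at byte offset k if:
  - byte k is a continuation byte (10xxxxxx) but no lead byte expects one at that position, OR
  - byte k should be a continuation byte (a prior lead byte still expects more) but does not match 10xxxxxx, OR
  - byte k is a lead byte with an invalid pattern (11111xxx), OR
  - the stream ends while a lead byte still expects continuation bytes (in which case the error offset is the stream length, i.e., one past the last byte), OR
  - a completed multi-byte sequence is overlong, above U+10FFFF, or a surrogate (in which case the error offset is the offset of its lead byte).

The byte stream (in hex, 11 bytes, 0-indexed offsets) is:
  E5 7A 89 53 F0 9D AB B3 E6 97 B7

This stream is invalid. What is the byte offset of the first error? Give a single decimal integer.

Byte[0]=E5: 3-byte lead, need 2 cont bytes. acc=0x5
Byte[1]=7A: expected 10xxxxxx continuation. INVALID

Answer: 1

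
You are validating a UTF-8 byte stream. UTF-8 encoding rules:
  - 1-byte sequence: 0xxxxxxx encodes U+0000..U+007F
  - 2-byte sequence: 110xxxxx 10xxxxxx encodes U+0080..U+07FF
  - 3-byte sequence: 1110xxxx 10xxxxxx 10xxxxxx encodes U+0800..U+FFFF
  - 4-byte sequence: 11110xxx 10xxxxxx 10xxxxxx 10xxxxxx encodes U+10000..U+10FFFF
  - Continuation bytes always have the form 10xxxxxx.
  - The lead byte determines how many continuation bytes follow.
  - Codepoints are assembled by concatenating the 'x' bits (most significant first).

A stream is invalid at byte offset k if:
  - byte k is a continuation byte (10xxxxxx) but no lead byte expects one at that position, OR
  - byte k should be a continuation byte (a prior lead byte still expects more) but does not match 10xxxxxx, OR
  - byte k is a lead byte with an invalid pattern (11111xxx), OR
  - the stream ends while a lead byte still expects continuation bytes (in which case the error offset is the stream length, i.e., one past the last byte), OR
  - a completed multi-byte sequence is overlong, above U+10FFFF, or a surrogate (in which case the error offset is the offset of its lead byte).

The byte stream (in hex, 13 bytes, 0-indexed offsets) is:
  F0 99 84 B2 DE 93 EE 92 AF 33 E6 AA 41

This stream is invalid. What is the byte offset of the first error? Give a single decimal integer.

Answer: 12

Derivation:
Byte[0]=F0: 4-byte lead, need 3 cont bytes. acc=0x0
Byte[1]=99: continuation. acc=(acc<<6)|0x19=0x19
Byte[2]=84: continuation. acc=(acc<<6)|0x04=0x644
Byte[3]=B2: continuation. acc=(acc<<6)|0x32=0x19132
Completed: cp=U+19132 (starts at byte 0)
Byte[4]=DE: 2-byte lead, need 1 cont bytes. acc=0x1E
Byte[5]=93: continuation. acc=(acc<<6)|0x13=0x793
Completed: cp=U+0793 (starts at byte 4)
Byte[6]=EE: 3-byte lead, need 2 cont bytes. acc=0xE
Byte[7]=92: continuation. acc=(acc<<6)|0x12=0x392
Byte[8]=AF: continuation. acc=(acc<<6)|0x2F=0xE4AF
Completed: cp=U+E4AF (starts at byte 6)
Byte[9]=33: 1-byte ASCII. cp=U+0033
Byte[10]=E6: 3-byte lead, need 2 cont bytes. acc=0x6
Byte[11]=AA: continuation. acc=(acc<<6)|0x2A=0x1AA
Byte[12]=41: expected 10xxxxxx continuation. INVALID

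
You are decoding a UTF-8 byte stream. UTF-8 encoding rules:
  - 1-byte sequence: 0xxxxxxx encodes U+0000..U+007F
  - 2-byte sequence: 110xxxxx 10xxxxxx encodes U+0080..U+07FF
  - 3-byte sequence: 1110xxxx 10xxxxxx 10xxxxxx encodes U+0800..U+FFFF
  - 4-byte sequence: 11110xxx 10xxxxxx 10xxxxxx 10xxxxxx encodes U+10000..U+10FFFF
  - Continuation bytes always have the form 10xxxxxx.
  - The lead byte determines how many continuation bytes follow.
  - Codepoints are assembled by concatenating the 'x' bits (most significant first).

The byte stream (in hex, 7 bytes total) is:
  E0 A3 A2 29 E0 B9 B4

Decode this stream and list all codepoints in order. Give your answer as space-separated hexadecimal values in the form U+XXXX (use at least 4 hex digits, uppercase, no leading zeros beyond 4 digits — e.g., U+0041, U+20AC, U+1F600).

Byte[0]=E0: 3-byte lead, need 2 cont bytes. acc=0x0
Byte[1]=A3: continuation. acc=(acc<<6)|0x23=0x23
Byte[2]=A2: continuation. acc=(acc<<6)|0x22=0x8E2
Completed: cp=U+08E2 (starts at byte 0)
Byte[3]=29: 1-byte ASCII. cp=U+0029
Byte[4]=E0: 3-byte lead, need 2 cont bytes. acc=0x0
Byte[5]=B9: continuation. acc=(acc<<6)|0x39=0x39
Byte[6]=B4: continuation. acc=(acc<<6)|0x34=0xE74
Completed: cp=U+0E74 (starts at byte 4)

Answer: U+08E2 U+0029 U+0E74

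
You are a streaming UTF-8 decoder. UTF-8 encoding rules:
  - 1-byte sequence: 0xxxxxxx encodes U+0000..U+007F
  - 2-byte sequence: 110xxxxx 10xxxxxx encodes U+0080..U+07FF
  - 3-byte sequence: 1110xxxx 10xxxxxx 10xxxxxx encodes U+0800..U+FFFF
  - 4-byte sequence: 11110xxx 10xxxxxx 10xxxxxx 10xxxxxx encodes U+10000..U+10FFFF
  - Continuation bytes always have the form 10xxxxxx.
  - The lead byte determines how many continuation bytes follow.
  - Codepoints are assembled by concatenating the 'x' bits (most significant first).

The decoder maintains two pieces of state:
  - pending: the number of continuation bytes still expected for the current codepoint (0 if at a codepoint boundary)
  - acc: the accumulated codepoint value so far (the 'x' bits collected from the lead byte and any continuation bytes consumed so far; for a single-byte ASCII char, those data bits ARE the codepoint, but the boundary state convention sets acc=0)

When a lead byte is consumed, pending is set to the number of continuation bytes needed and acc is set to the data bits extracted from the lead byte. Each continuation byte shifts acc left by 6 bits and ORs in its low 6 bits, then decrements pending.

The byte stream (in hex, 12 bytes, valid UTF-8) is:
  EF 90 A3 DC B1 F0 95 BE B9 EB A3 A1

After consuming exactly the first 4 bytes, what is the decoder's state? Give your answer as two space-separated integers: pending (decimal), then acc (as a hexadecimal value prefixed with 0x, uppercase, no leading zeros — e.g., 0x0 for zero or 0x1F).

Answer: 1 0x1C

Derivation:
Byte[0]=EF: 3-byte lead. pending=2, acc=0xF
Byte[1]=90: continuation. acc=(acc<<6)|0x10=0x3D0, pending=1
Byte[2]=A3: continuation. acc=(acc<<6)|0x23=0xF423, pending=0
Byte[3]=DC: 2-byte lead. pending=1, acc=0x1C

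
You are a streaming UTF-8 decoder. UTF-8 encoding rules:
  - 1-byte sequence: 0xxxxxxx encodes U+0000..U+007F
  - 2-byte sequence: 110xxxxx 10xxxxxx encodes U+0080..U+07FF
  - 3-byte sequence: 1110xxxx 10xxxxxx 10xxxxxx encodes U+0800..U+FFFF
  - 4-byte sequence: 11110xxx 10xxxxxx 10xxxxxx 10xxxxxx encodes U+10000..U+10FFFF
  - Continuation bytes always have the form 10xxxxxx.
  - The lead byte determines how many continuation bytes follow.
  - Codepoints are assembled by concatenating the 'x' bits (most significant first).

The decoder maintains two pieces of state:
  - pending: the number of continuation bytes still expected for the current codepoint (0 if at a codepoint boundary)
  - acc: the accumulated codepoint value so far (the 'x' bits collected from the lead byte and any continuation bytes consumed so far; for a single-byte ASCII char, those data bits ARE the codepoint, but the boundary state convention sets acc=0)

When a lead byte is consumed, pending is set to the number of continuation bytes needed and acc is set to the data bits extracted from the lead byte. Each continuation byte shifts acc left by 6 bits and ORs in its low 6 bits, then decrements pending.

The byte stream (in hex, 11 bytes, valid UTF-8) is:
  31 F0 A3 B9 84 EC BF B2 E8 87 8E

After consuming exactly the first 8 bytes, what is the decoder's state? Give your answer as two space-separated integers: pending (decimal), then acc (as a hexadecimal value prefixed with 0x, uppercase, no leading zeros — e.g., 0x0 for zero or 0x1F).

Byte[0]=31: 1-byte. pending=0, acc=0x0
Byte[1]=F0: 4-byte lead. pending=3, acc=0x0
Byte[2]=A3: continuation. acc=(acc<<6)|0x23=0x23, pending=2
Byte[3]=B9: continuation. acc=(acc<<6)|0x39=0x8F9, pending=1
Byte[4]=84: continuation. acc=(acc<<6)|0x04=0x23E44, pending=0
Byte[5]=EC: 3-byte lead. pending=2, acc=0xC
Byte[6]=BF: continuation. acc=(acc<<6)|0x3F=0x33F, pending=1
Byte[7]=B2: continuation. acc=(acc<<6)|0x32=0xCFF2, pending=0

Answer: 0 0xCFF2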